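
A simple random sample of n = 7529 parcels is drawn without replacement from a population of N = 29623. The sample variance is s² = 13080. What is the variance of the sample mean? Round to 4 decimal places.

1.2957

Under SRS without replacement, Var(ȳ) = (1 − f)·s²/n with f = n/N = 7529/29623 = 0.25416062.
Var(ȳ) = (1 − 0.25416062)·13080/7529 = 0.74583938·1.7372825 = 1.2957337.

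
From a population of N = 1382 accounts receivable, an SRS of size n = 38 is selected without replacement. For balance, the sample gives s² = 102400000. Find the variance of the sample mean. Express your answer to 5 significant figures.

Under SRS without replacement, Var(ȳ) = (1 − f)·s²/n with f = n/N = 38/1382 = 0.02749638.
Var(ȳ) = (1 − 0.02749638)·102400000/38 = 0.97250362·2.6947368 × 10^6 = 2.6206413 × 10^6.

2.6206 × 10^6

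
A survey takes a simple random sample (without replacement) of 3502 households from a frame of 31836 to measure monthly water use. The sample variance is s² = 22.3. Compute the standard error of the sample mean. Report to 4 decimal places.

0.0753

Under SRS without replacement, Var(ȳ) = (1 − f)·s²/n with f = n/N = 3502/31836 = 0.11000126.
Var(ȳ) = (1 − 0.11000126)·22.3/3502 = 0.88999874·0.0063677898 = 0.005667325.
SE(ȳ) = √(0.005667325) = 0.0753.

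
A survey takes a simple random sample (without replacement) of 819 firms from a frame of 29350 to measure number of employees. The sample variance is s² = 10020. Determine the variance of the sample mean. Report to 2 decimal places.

Under SRS without replacement, Var(ȳ) = (1 − f)·s²/n with f = n/N = 819/29350 = 0.02790460.
Var(ȳ) = (1 − 0.02790460)·10020/819 = 0.97209540·12.234432 = 11.893035.

11.89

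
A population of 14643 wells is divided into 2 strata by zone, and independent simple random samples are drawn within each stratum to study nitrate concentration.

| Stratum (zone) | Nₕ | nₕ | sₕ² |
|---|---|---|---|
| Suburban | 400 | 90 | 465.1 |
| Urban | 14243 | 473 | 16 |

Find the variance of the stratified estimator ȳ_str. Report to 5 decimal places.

Var(ȳ_str) = Σₕ Wₕ²(1 − fₕ)sₕ²/nₕ with Wₕ = Nₕ/N, N = 14643.
Suburban: Wₕ = 0.02731681; term = 0.02731681²·(1 − 0.22500000)·465.1/90 = 0.0029885835.
Urban: Wₕ = 0.97268319; term = 0.97268319²·(1 − 0.03320930)·16/473 = 0.030940985.
Sum = 0.033929569.

0.03393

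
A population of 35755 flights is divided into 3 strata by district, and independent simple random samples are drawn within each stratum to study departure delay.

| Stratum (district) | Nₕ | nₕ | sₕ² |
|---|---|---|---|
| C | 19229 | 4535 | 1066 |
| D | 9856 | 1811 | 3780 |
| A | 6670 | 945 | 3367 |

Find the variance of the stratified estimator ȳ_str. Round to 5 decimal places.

0.28783

Var(ȳ_str) = Σₕ Wₕ²(1 − fₕ)sₕ²/nₕ with Wₕ = Nₕ/N, N = 35755.
C: Wₕ = 0.53779891; term = 0.53779891²·(1 − 0.23584170)·1066/4535 = 0.051952097.
D: Wₕ = 0.27565375; term = 0.27565375²·(1 − 0.18374594)·3780/1811 = 0.12945729.
A: Wₕ = 0.18654734; term = 0.18654734²·(1 − 0.14167916)·3367/945 = 0.10642388.
Sum = 0.28783327.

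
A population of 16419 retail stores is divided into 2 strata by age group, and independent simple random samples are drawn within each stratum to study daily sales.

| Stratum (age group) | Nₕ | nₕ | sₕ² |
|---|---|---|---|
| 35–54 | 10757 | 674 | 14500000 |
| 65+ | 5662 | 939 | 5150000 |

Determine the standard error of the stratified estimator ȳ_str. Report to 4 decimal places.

95.9146

Var(ȳ_str) = Σₕ Wₕ²(1 − fₕ)sₕ²/nₕ with Wₕ = Nₕ/N, N = 16419.
35–54: Wₕ = 0.65515561; term = 0.65515561²·(1 − 0.06265687)·14500000/674 = 8655.5693.
65+: Wₕ = 0.34484439; term = 0.34484439²·(1 − 0.16584246)·5150000/939 = 544.04653.
Sum = 9199.6158.
SE = √(9199.6158) = 95.9146.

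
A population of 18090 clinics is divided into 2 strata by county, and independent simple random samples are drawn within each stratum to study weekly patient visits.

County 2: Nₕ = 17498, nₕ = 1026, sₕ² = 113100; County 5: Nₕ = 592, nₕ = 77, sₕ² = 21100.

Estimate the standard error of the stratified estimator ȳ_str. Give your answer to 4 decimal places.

Var(ȳ_str) = Σₕ Wₕ²(1 − fₕ)sₕ²/nₕ with Wₕ = Nₕ/N, N = 18090.
County 2: Wₕ = 0.96727474; term = 0.96727474²·(1 − 0.05863527)·113100/1026 = 97.089632.
County 5: Wₕ = 0.03272526; term = 0.03272526²·(1 − 0.13006757)·21100/77 = 0.25529572.
Sum = 97.344928.
SE = √(97.344928) = 9.8664.

9.8664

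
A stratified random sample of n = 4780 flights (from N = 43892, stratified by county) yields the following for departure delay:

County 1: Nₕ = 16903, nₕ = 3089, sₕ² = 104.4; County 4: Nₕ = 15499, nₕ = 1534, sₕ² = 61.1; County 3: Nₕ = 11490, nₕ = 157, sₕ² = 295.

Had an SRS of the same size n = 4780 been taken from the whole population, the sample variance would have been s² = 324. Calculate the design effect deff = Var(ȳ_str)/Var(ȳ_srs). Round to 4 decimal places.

2.2446

Var(ȳ_str) = Σ Wₕ²(1−fₕ)sₕ²/nₕ with Wₕ = Nₕ/43892:
  County 1: (16903/43892)²·(1−3089/16903)·104.4/3089 = 0.0040963315
  County 4: (15499/43892)²·(1−1534/15499)·61.1/1534 = 0.0044749659
  County 3: (11490/43892)²·(1−157/11490)·295/157 = 0.12700375
  → Var(ȳ_str) = 0.13557505.
Var(ȳ_srs) = (1 − 4780/43892)·324/4780 = 0.060400672.
deff = 0.13557505 / 0.060400672 = 2.2446.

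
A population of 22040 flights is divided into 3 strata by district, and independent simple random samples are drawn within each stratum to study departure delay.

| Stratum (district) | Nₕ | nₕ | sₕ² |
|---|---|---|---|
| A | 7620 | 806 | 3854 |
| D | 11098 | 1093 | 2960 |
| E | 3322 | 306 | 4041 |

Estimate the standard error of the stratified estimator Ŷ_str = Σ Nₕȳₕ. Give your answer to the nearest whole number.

26101

Var(Ŷ_str) = Σₕ Nₕ²(1 − fₕ)sₕ²/nₕ.
A: 7620²·(1 − 806/7620)·3854/806 = 2.4827545 × 10^8.
D: 11098²·(1 − 1093/11098)·2960/1093 = 3.0069995 × 10^8.
E: 3322²·(1 − 306/3322)·4041/306 = 1.3231174 × 10^8.
Sum = 6.8128714 × 10^8.
SE = √(6.8128714 × 10^8) = 26101.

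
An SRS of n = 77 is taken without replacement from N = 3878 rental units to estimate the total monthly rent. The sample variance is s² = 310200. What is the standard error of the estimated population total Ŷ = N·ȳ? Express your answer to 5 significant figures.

Var(Ŷ) = N²·Var(ȳ) = N²·(1 − n/N)·s²/n.
f = 77/3878 = 0.01985560; Var(ȳ) = 0.98014440·310200/77 = 3948.5817.
Var(Ŷ) = 3878² · 3948.5817 = 5.9382262 × 10^10.
SE(Ŷ) = √(5.9382262 × 10^10) = 243680.

243680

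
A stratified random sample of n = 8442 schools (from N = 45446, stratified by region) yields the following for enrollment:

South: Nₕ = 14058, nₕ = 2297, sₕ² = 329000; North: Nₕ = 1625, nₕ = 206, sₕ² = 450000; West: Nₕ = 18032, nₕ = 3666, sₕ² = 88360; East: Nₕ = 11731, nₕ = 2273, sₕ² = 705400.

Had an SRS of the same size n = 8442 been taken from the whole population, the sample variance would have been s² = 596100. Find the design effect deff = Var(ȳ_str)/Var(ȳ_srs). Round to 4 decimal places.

0.5844

Var(ȳ_str) = Σ Wₕ²(1−fₕ)sₕ²/nₕ with Wₕ = Nₕ/45446:
  South: (14058/45446)²·(1−2297/14058)·329000/2297 = 11.465985
  North: (1625/45446)²·(1−206/1625)·450000/206 = 2.438876
  West: (18032/45446)²·(1−3666/18032)·88360/3666 = 3.0230942
  East: (11731/45446)²·(1−2273/11731)·705400/2273 = 16.671667
  → Var(ȳ_str) = 33.599622.
Var(ȳ_srs) = (1 − 8442/45446)·596100/8442 = 57.494564.
deff = 33.599622 / 57.494564 = 0.5844.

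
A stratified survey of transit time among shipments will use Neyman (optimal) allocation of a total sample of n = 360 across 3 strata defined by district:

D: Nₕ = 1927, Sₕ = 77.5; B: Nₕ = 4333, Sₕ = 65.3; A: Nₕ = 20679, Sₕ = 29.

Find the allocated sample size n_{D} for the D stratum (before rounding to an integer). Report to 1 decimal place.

52.1

Neyman allocation: nₕ = n·NₕSₕ / Σⱼ NⱼSⱼ.
Σ NⱼSⱼ = 1927·77.5 + 4333·65.3 + 20679·29 = 1.0319784 × 10^6.
n_{D} = 360·1927·77.5 / (1.0319784 × 10^6) = 52.1.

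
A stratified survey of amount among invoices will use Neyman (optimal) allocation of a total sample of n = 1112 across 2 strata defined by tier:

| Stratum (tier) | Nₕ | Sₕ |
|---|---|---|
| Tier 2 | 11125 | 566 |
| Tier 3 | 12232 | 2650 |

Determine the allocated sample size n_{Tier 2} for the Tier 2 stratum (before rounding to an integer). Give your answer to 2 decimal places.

Neyman allocation: nₕ = n·NₕSₕ / Σⱼ NⱼSⱼ.
Σ NⱼSⱼ = 11125·566 + 12232·2650 = 3.871155 × 10^7.
n_{Tier 2} = 1112·11125·566 / (3.871155 × 10^7) = 180.88.

180.88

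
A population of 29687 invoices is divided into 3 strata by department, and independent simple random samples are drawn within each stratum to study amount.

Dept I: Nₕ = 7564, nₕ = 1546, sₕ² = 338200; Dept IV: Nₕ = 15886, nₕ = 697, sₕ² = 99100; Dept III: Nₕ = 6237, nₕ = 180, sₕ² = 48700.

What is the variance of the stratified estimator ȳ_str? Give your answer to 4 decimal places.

Var(ȳ_str) = Σₕ Wₕ²(1 − fₕ)sₕ²/nₕ with Wₕ = Nₕ/N, N = 29687.
Dept I: Wₕ = 0.25479166; term = 0.25479166²·(1 − 0.20438921)·338200/1546 = 11.298875.
Dept IV: Wₕ = 0.53511638; term = 0.53511638²·(1 − 0.04387511)·99100/697 = 38.927095.
Dept III: Wₕ = 0.21009196; term = 0.21009196²·(1 − 0.02886003)·48700/180 = 11.597307.
Sum = 61.823277.

61.8233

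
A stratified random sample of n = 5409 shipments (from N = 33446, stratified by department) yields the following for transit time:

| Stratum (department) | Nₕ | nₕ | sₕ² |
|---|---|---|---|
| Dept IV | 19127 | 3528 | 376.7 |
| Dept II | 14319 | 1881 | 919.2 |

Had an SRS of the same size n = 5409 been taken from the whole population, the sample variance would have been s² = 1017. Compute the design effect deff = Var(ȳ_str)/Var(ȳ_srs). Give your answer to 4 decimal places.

Var(ȳ_str) = Σ Wₕ²(1−fₕ)sₕ²/nₕ with Wₕ = Nₕ/33446:
  Dept IV: (19127/33446)²·(1−3528/19127)·376.7/3528 = 0.02847884
  Dept II: (14319/33446)²·(1−1881/14319)·919.2/1881 = 0.077802955
  → Var(ȳ_str) = 0.1062818.
Var(ȳ_srs) = (1 − 5409/33446)·1017/5409 = 0.15761274.
deff = 0.1062818 / 0.15761274 = 0.6743.

0.6743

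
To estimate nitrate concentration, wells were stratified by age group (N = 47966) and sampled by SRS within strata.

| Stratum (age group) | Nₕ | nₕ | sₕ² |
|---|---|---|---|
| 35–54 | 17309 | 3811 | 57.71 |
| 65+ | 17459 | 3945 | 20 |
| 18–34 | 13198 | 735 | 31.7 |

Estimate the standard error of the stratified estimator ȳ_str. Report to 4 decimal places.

0.0717

Var(ȳ_str) = Σₕ Wₕ²(1 − fₕ)sₕ²/nₕ with Wₕ = Nₕ/N, N = 47966.
35–54: Wₕ = 0.36085978; term = 0.36085978²·(1 − 0.22017448)·57.71/3811 = 0.0015377528.
65+: Wₕ = 0.36398699; term = 0.36398699²·(1 − 0.22595796)·20/3945 = 5.1989933 × 10^-4.
18–34: Wₕ = 0.27515323; term = 0.27515323²·(1 − 0.05569026)·31.7/735 = 0.003083441.
Sum = 0.0051410931.
SE = √(0.0051410931) = 0.0717.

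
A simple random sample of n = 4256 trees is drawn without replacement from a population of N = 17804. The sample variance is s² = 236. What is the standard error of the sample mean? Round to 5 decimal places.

0.20542

Under SRS without replacement, Var(ȳ) = (1 − f)·s²/n with f = n/N = 4256/17804 = 0.23904741.
Var(ȳ) = (1 − 0.23904741)·236/4256 = 0.76095259·0.055451128 = 0.04219568.
SE(ȳ) = √(0.04219568) = 0.20542.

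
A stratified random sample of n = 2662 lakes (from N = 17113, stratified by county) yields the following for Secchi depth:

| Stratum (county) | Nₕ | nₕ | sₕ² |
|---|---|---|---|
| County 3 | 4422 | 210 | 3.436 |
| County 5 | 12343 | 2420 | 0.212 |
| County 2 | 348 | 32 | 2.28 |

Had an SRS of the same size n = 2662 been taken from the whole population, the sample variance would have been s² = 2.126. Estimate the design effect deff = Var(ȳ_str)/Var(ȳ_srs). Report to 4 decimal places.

Var(ȳ_str) = Σ Wₕ²(1−fₕ)sₕ²/nₕ with Wₕ = Nₕ/17113:
  County 3: (4422/17113)²·(1−210/4422)·3.436/210 = 0.0010406116
  County 5: (12343/17113)²·(1−2420/12343)·0.212/2420 = 3.6638013 × 10^-5
  County 2: (348/17113)²·(1−32/348)·2.28/32 = 2.6754627 × 10^-5
  → Var(ȳ_str) = 0.0011040042.
Var(ȳ_srs) = (1 − 2662/17113)·2.126/2662 = 6.7441459 × 10^-4.
deff = 0.0011040042 / (6.7441459 × 10^-4) = 1.6370.

1.6370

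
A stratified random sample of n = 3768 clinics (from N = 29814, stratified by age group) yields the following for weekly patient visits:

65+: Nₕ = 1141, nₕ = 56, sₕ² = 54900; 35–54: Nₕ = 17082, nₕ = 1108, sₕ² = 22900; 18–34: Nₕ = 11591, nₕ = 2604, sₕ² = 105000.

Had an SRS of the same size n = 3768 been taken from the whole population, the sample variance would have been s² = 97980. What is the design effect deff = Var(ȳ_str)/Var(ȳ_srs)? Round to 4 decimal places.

Var(ȳ_str) = Σ Wₕ²(1−fₕ)sₕ²/nₕ with Wₕ = Nₕ/29814:
  65+: (1141/29814)²·(1−56/1141)·54900/56 = 1.3653978
  35–54: (17082/29814)²·(1−1108/17082)·22900/1108 = 6.3446494
  18–34: (11591/29814)²·(1−2604/11591)·105000/2604 = 4.7254533
  → Var(ȳ_str) = 12.435501.
Var(ȳ_srs) = (1 − 3768/29814)·97980/3768 = 22.716809.
deff = 12.435501 / 22.716809 = 0.5474.

0.5474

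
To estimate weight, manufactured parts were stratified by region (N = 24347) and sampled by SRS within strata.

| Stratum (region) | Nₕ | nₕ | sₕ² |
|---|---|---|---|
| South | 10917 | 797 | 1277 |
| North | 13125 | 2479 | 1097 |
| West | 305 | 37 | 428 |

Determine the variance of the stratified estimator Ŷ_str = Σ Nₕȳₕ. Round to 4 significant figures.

Var(Ŷ_str) = Σₕ Nₕ²(1 − fₕ)sₕ²/nₕ.
South: 10917²·(1 − 797/10917)·1277/797 = 1.7701758 × 10^8.
North: 13125²·(1 − 2479/13125)·1097/2479 = 6.1832367 × 10^7.
West: 305²·(1 − 37/305)·428/37 = 945532.97.
Sum = 2.3979548 × 10^8.

2.398 × 10^8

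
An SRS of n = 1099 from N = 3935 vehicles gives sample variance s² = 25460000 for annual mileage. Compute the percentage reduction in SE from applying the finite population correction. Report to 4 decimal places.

f = n/N = 1099/3935 = 0.27928844.
SE_no-fpc = √(s²/n) = 152.2055; SE_fpc = √((1−f)s²/n) = 129.21445.
Ratio = √(1−f) = 0.84894733. Reduction = 100·(1 − 0.84894733) = 15.1053%.

15.1053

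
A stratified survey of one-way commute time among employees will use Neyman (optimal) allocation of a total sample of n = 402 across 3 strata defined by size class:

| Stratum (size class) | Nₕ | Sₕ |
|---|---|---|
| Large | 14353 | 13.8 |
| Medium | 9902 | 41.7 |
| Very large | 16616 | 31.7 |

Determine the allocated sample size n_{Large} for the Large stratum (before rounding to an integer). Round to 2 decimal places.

Neyman allocation: nₕ = n·NₕSₕ / Σⱼ NⱼSⱼ.
Σ NⱼSⱼ = 14353·13.8 + 9902·41.7 + 16616·31.7 = 1.137712 × 10^6.
n_{Large} = 402·14353·13.8 / (1.137712 × 10^6) = 69.99.

69.99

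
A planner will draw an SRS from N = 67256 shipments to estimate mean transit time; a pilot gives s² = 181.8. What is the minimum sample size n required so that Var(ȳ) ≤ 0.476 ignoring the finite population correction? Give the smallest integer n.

382

Without fpc, n₀ = s²/D = 181.8/0.476 = 381.9328.
Rounding up, n = 382.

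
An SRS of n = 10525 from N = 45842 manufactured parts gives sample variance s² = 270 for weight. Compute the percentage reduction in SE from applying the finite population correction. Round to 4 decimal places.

12.2272

f = n/N = 10525/45842 = 0.22959295.
SE_no-fpc = √(s²/n) = 0.16016618; SE_fpc = √((1−f)s²/n) = 0.1405824.
Ratio = √(1−f) = 0.87772835. Reduction = 100·(1 − 0.87772835) = 12.2272%.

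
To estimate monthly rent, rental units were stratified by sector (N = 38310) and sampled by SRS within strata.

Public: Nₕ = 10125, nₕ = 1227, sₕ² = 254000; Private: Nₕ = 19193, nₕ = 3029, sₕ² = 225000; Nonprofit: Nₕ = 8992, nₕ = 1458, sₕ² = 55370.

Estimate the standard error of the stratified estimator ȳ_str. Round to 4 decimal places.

5.4920

Var(ȳ_str) = Σₕ Wₕ²(1 − fₕ)sₕ²/nₕ with Wₕ = Nₕ/N, N = 38310.
Public: Wₕ = 0.26429131; term = 0.26429131²·(1 − 0.12118519)·254000/1227 = 12.707271.
Private: Wₕ = 0.50099191; term = 0.50099191²·(1 − 0.15781795)·225000/3029 = 15.701844.
Nonprofit: Wₕ = 0.23471678; term = 0.23471678²·(1 − 0.16214413)·55370/1458 = 1.7529705.
Sum = 30.162086.
SE = √(30.162086) = 5.4920.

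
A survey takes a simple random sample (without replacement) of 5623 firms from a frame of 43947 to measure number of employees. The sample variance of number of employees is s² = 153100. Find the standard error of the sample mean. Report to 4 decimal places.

Under SRS without replacement, Var(ȳ) = (1 − f)·s²/n with f = n/N = 5623/43947 = 0.12794958.
Var(ȳ) = (1 − 0.12794958)·153100/5623 = 0.87205042·27.227459 = 23.743717.
SE(ȳ) = √(23.743717) = 4.8728.

4.8728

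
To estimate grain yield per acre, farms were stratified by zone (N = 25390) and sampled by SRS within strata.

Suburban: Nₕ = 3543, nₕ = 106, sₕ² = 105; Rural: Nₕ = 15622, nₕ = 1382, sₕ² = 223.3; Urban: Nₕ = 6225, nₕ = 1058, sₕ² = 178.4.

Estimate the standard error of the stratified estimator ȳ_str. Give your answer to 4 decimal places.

0.2879

Var(ȳ_str) = Σₕ Wₕ²(1 − fₕ)sₕ²/nₕ with Wₕ = Nₕ/N, N = 25390.
Suburban: Wₕ = 0.13954313; term = 0.13954313²·(1 − 0.02991815)·105/106 = 0.018711505.
Rural: Wₕ = 0.61528161; term = 0.61528161²·(1 − 0.08846499)·223.3/1382 = 0.055757321.
Urban: Wₕ = 0.24517527; term = 0.24517527²·(1 − 0.16995984)·178.4/1058 = 0.0084132075.
Sum = 0.082882034.
SE = √(0.082882034) = 0.2879.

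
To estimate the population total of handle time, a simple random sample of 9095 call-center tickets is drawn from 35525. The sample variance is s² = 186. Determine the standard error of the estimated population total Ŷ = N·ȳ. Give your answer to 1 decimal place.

4382.0

Var(Ŷ) = N²·Var(ȳ) = N²·(1 − n/N)·s²/n.
f = 9095/35525 = 0.25601689; Var(ȳ) = 0.74398311·186/9095 = 0.015215048.
Var(Ŷ) = 35525² · 0.015215048 = 1.920178 × 10^7.
SE(Ŷ) = √(1.920178 × 10^7) = 4382.0.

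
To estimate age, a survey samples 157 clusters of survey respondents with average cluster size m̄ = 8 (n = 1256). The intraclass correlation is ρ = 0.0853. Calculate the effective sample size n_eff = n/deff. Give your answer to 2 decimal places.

deff = 1 + (8 − 1)·0.0853 = 1 + 0.5971 = 1.5971.
n_eff = 1256 / 1.5971 = 786.43.

786.43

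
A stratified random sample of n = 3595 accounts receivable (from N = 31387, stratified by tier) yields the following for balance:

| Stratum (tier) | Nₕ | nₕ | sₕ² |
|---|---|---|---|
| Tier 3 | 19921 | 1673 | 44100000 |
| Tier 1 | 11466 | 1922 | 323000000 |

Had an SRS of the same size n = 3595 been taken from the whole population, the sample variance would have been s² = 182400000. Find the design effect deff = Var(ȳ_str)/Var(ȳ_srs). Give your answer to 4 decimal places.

Var(ȳ_str) = Σ Wₕ²(1−fₕ)sₕ²/nₕ with Wₕ = Nₕ/31387:
  Tier 3: (19921/31387)²·(1−1673/19921)·44100000/1673 = 9726.7878
  Tier 1: (11466/31387)²·(1−1922/11466)·323000000/1922 = 18667.746
  → Var(ȳ_str) = 28394.534.
Var(ȳ_srs) = (1 − 3595/31387)·182400000/3595 = 44925.812.
deff = 28394.534 / 44925.812 = 0.6320.

0.6320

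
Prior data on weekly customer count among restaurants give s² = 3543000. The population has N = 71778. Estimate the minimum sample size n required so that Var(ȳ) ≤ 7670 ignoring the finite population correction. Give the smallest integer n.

Without fpc, n₀ = s²/D = 3543000/7670 = 461.9296.
Rounding up, n = 462.

462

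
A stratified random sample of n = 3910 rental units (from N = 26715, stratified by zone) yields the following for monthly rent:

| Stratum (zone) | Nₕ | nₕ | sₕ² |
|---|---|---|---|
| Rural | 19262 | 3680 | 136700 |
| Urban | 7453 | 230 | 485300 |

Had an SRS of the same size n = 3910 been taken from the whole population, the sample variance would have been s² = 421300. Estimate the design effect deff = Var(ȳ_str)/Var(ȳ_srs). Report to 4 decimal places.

1.9002

Var(ȳ_str) = Σ Wₕ²(1−fₕ)sₕ²/nₕ with Wₕ = Nₕ/26715:
  Rural: (19262/26715)²·(1−3680/19262)·136700/3680 = 15.621938
  Urban: (7453/26715)²·(1−230/7453)·485300/230 = 159.1552
  → Var(ȳ_str) = 174.77714.
Var(ȳ_srs) = (1 − 3910/26715)·421300/3910 = 91.979194.
deff = 174.77714 / 91.979194 = 1.9002.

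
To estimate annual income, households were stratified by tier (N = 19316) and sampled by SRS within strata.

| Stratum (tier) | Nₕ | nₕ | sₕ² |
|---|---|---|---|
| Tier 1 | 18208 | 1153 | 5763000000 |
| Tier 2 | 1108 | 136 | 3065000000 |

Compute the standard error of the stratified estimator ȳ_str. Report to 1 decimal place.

2055.5

Var(ȳ_str) = Σₕ Wₕ²(1 − fₕ)sₕ²/nₕ with Wₕ = Nₕ/N, N = 19316.
Tier 1: Wₕ = 0.94263823; term = 0.94263823²·(1 − 0.06332381)·5763000000/1153 = 4.1600532 × 10^6.
Tier 2: Wₕ = 0.05736177; term = 0.05736177²·(1 − 0.12274368)·3065000000/136 = 65052.382.
Sum = 4.2251056 × 10^6.
SE = √(4.2251056 × 10^6) = 2055.5.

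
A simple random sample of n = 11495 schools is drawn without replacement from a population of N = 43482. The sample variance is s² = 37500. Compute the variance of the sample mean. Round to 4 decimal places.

Under SRS without replacement, Var(ȳ) = (1 − f)·s²/n with f = n/N = 11495/43482 = 0.26436226.
Var(ȳ) = (1 − 0.26436226)·37500/11495 = 0.73563774·3.262288 = 2.3998621.

2.3999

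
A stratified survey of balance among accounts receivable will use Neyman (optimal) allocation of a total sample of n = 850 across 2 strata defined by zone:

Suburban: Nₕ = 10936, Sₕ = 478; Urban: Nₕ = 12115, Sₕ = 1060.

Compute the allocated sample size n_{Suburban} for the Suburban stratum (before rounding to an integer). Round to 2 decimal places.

Neyman allocation: nₕ = n·NₕSₕ / Σⱼ NⱼSⱼ.
Σ NⱼSⱼ = 10936·478 + 12115·1060 = 1.8069308 × 10^7.
n_{Suburban} = 850·10936·478 / (1.8069308 × 10^7) = 245.90.

245.90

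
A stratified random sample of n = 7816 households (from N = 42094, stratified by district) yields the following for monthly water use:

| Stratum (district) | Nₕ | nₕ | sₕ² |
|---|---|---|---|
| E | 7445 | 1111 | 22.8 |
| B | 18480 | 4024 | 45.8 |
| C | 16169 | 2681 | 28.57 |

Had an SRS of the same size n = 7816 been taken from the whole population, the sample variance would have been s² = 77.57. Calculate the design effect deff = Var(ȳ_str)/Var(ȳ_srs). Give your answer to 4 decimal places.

Var(ȳ_str) = Σ Wₕ²(1−fₕ)sₕ²/nₕ with Wₕ = Nₕ/42094:
  E: (7445/42094)²·(1−1111/7445)·22.8/1111 = 5.4616411 × 10^-4
  B: (18480/42094)²·(1−4024/18480)·45.8/4024 = 0.0017159997
  C: (16169/42094)²·(1−2681/16169)·28.57/2681 = 0.0013116071
  → Var(ȳ_str) = 0.0035737709.
Var(ȳ_srs) = (1 − 7816/42094)·77.57/7816 = 0.0080817334.
deff = 0.0035737709 / 0.0080817334 = 0.4422.

0.4422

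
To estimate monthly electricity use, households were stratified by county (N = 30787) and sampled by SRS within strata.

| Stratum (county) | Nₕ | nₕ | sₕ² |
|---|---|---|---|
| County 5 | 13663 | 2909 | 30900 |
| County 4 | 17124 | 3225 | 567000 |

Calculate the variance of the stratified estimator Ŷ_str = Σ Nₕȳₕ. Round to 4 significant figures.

4.341 × 10^10

Var(Ŷ_str) = Σₕ Nₕ²(1 − fₕ)sₕ²/nₕ.
County 5: 13663²·(1 − 2909/13663)·30900/2909 = 1.5607411 × 10^9.
County 4: 17124²·(1 − 3225/17124)·567000/3225 = 4.184486 × 10^10.
Sum = 4.3405601 × 10^10.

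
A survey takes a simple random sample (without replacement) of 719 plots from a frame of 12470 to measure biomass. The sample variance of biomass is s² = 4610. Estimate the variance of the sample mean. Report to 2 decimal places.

6.04

Under SRS without replacement, Var(ȳ) = (1 − f)·s²/n with f = n/N = 719/12470 = 0.05765838.
Var(ȳ) = (1 − 0.05765838)·4610/719 = 0.94234162·6.4116829 = 6.0419956.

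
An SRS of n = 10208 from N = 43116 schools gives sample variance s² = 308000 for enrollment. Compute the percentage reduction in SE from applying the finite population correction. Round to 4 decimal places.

f = n/N = 10208/43116 = 0.23675666.
SE_no-fpc = √(s²/n) = 5.4929422; SE_fpc = √((1−f)s²/n) = 4.798843.
Ratio = √(1−f) = 0.87363799. Reduction = 100·(1 − 0.87363799) = 12.6362%.

12.6362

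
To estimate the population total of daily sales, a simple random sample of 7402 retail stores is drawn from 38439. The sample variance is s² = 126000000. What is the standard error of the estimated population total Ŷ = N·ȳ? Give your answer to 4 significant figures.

4.506 × 10^6

Var(Ŷ) = N²·Var(ȳ) = N²·(1 − n/N)·s²/n.
f = 7402/38439 = 0.19256484; Var(ȳ) = 0.80743516·126000000/7402 = 13744.506.
Var(Ŷ) = 38439² · 13744.506 = 2.0308287 × 10^13.
SE(Ŷ) = √(2.0308287 × 10^13) = 4.506 × 10^6.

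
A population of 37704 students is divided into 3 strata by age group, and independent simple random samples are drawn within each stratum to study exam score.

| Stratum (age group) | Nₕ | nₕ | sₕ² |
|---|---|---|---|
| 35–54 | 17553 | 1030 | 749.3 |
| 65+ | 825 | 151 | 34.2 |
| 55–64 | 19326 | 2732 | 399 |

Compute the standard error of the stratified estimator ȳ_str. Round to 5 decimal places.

0.42597

Var(ȳ_str) = Σₕ Wₕ²(1 − fₕ)sₕ²/nₕ with Wₕ = Nₕ/N, N = 37704.
35–54: Wₕ = 0.46554742; term = 0.46554742²·(1 − 0.05867943)·749.3/1030 = 0.14841709.
65+: Wₕ = 0.02188097; term = 0.02188097²·(1 − 0.18303030)·34.2/151 = 8.8590703 × 10^-5.
55–64: Wₕ = 0.51257161; term = 0.51257161²·(1 − 0.14136397)·399/2732 = 0.032946585.
Sum = 0.18145227.
SE = √(0.18145227) = 0.42597.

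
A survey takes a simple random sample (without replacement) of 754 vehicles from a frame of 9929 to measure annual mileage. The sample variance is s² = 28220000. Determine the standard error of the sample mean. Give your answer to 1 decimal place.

Under SRS without replacement, Var(ȳ) = (1 − f)·s²/n with f = n/N = 754/9929 = 0.07593917.
Var(ȳ) = (1 − 0.07593917)·28220000/754 = 0.92406083·37427.056 = 34584.876.
SE(ȳ) = √(34584.876) = 186.0.

186.0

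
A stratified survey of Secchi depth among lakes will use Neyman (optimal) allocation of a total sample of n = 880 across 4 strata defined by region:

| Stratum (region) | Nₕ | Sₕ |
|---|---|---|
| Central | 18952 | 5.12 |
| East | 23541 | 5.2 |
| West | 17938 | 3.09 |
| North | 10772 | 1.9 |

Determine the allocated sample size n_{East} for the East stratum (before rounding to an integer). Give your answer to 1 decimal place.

364.7

Neyman allocation: nₕ = n·NₕSₕ / Σⱼ NⱼSⱼ.
Σ NⱼSⱼ = 18952·5.12 + 23541·5.2 + 17938·3.09 + 10772·1.9 = 295342.66.
n_{East} = 880·23541·5.2 / 295342.66 = 364.7.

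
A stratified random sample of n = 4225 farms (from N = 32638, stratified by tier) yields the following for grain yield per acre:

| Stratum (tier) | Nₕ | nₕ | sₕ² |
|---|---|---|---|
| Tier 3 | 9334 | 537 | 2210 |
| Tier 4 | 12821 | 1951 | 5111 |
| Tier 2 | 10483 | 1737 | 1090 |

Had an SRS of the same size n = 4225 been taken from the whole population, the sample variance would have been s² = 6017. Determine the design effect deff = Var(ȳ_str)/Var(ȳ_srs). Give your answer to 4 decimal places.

0.5759

Var(ȳ_str) = Σ Wₕ²(1−fₕ)sₕ²/nₕ with Wₕ = Nₕ/32638:
  Tier 3: (9334/32638)²·(1−537/9334)·2210/537 = 0.31722931
  Tier 4: (12821/32638)²·(1−1951/12821)·5111/1951 = 0.34273068
  Tier 2: (10483/32638)²·(1−1737/10483)·1090/1737 = 0.05401006
  → Var(ȳ_str) = 0.71397005.
Var(ȳ_srs) = (1 − 4225/32638)·6017/4225 = 1.2397864.
deff = 0.71397005 / 1.2397864 = 0.5759.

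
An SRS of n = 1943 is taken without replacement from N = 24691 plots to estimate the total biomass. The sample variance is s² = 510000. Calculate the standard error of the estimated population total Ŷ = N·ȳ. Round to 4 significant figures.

384000

Var(Ŷ) = N²·Var(ȳ) = N²·(1 − n/N)·s²/n.
f = 1943/24691 = 0.07869264; Var(ȳ) = 0.92130736·510000/1943 = 241.8254.
Var(Ŷ) = 24691² · 241.8254 = 1.4742776 × 10^11.
SE(Ŷ) = √(1.4742776 × 10^11) = 384000.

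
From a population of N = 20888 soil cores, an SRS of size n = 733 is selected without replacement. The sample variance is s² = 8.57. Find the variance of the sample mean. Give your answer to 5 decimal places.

Under SRS without replacement, Var(ȳ) = (1 − f)·s²/n with f = n/N = 733/20888 = 0.03509192.
Var(ȳ) = (1 − 0.03509192)·8.57/733 = 0.96490808·0.011691678 = 0.011281395.

0.01128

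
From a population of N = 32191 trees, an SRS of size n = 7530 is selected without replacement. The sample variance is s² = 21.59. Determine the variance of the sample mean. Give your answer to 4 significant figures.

Under SRS without replacement, Var(ȳ) = (1 − f)·s²/n with f = n/N = 7530/32191 = 0.23391631.
Var(ȳ) = (1 − 0.23391631)·21.59/7530 = 0.76608369·0.0028671979 = 0.0021965135.

0.002197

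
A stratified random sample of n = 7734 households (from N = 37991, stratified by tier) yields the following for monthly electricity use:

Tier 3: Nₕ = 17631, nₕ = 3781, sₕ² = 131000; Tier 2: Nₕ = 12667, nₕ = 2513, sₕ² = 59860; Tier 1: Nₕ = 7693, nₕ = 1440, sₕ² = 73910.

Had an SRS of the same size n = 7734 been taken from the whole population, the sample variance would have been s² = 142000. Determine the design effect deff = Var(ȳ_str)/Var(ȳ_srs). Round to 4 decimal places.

Var(ȳ_str) = Σ Wₕ²(1−fₕ)sₕ²/nₕ with Wₕ = Nₕ/37991:
  Tier 3: (17631/37991)²·(1−3781/17631)·131000/3781 = 5.861785
  Tier 2: (12667/37991)²·(1−2513/12667)·59860/2513 = 2.1227248
  Tier 1: (7693/37991)²·(1−1440/7693)·73910/1440 = 1.7106589
  → Var(ȳ_str) = 9.6951687.
Var(ȳ_srs) = (1 − 7734/37991)·142000/7734 = 14.622759.
deff = 9.6951687 / 14.622759 = 0.6630.

0.6630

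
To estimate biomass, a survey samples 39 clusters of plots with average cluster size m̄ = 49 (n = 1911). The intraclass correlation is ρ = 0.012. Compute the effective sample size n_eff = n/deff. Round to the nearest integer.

deff = 1 + (49 − 1)·0.012 = 1 + 0.576 = 1.576.
n_eff = 1911 / 1.576 = 1213.

1213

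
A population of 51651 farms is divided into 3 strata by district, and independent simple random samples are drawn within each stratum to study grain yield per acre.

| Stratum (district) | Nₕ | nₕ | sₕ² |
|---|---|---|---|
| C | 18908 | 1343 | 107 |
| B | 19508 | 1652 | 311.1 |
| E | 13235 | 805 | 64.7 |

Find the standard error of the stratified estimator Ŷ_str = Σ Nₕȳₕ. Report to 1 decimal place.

10260.6

Var(Ŷ_str) = Σₕ Nₕ²(1 − fₕ)sₕ²/nₕ.
C: 18908²·(1 − 1343/18908)·107/1343 = 2.6460711 × 10^7.
B: 19508²·(1 − 1652/19508)·311.1/1652 = 6.559744 × 10^7.
E: 13235²·(1 − 805/13235)·64.7/805 = 1.3222192 × 10^7.
Sum = 1.0528034 × 10^8.
SE = √(1.0528034 × 10^8) = 10260.6.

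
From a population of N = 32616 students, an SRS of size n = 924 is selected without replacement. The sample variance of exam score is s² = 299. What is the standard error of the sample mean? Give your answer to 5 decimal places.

Under SRS without replacement, Var(ȳ) = (1 − f)·s²/n with f = n/N = 924/32616 = 0.02832965.
Var(ȳ) = (1 − 0.02832965)·299/924 = 0.97167035·0.32359307 = 0.31442579.
SE(ȳ) = √(0.31442579) = 0.56074.

0.56074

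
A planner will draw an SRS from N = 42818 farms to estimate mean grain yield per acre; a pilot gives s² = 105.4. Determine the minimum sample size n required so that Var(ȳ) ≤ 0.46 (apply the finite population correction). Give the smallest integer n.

Without fpc, n₀ = s²/D = 105.4/0.46 = 229.1304.
With fpc, (1 − n/N)·s²/n ≤ D requires n ≥ n₀/(1 + n₀/N) = 229.1304/(1 + 229.1304/42818) = 227.9108.
Rounding up, n = 228.

228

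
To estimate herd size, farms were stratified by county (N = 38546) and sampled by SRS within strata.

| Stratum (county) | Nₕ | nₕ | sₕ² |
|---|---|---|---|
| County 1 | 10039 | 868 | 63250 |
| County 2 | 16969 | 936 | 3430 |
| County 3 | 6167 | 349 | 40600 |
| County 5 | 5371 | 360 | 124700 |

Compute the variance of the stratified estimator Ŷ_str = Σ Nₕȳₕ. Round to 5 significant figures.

Var(Ŷ_str) = Σₕ Nₕ²(1 − fₕ)sₕ²/nₕ.
County 1: 10039²·(1 − 868/10039)·63250/868 = 6.708848 × 10^9.
County 2: 16969²·(1 − 936/16969)·3430/936 = 9.9698658 × 10^8.
County 3: 6167²·(1 − 349/6167)·40600/349 = 4.1739599 × 10^9.
County 5: 5371²·(1 − 360/5371)·124700/360 = 9.3227386 × 10^9.
Sum = 2.1202533 × 10^10.

2.1203 × 10^10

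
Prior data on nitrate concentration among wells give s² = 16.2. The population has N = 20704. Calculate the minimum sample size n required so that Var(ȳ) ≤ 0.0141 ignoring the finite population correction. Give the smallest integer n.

1149

Without fpc, n₀ = s²/D = 16.2/0.0141 = 1148.9362.
Rounding up, n = 1149.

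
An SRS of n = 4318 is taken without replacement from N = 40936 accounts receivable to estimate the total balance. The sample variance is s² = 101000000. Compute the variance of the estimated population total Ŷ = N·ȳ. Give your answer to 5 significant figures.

Var(Ŷ) = N²·Var(ȳ) = N²·(1 − n/N)·s²/n.
f = 4318/40936 = 0.10548173; Var(ȳ) = 0.89451827·101000000/4318 = 20923.193.
Var(Ŷ) = 40936² · 20923.193 = 3.5062168 × 10^13.

3.5062 × 10^13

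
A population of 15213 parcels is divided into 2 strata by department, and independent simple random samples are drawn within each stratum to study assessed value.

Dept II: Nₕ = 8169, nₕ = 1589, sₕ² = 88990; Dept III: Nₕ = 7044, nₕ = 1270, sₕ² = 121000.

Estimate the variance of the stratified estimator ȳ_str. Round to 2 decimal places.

Var(ȳ_str) = Σₕ Wₕ²(1 − fₕ)sₕ²/nₕ with Wₕ = Nₕ/N, N = 15213.
Dept II: Wₕ = 0.53697496; term = 0.53697496²·(1 − 0.19451585)·88990/1589 = 13.007157.
Dept III: Wₕ = 0.46302504; term = 0.46302504²·(1 − 0.18029529)·121000/1270 = 16.743569.
Sum = 29.750726.

29.75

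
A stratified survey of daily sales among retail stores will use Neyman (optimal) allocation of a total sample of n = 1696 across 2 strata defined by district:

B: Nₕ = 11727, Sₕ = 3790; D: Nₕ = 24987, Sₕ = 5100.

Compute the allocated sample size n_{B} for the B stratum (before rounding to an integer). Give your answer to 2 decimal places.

Neyman allocation: nₕ = n·NₕSₕ / Σⱼ NⱼSⱼ.
Σ NⱼSⱼ = 11727·3790 + 24987·5100 = 1.7187903 × 10^8.
n_{B} = 1696·11727·3790 / (1.7187903 × 10^8) = 438.56.

438.56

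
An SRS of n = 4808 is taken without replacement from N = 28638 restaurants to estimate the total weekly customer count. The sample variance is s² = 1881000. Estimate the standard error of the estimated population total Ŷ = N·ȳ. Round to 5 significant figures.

516710

Var(Ŷ) = N²·Var(ȳ) = N²·(1 − n/N)·s²/n.
f = 4808/28638 = 0.16788882; Var(ȳ) = 0.83211118·1881000/4808 = 325.541.
Var(Ŷ) = 28638² · 325.541 = 2.6698758 × 10^11.
SE(Ŷ) = √(2.6698758 × 10^11) = 516710.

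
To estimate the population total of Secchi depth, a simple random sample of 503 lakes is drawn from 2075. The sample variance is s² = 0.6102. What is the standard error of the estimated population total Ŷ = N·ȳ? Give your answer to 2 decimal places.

Var(Ŷ) = N²·Var(ȳ) = N²·(1 − n/N)·s²/n.
f = 503/2075 = 0.24240964; Var(ȳ) = 0.75759036·0.6102/503 = 9.1904898 × 10^-4.
Var(Ŷ) = 2075² · (9.1904898 × 10^-4) = 3957.0803.
SE(Ŷ) = √(3957.0803) = 62.91.

62.91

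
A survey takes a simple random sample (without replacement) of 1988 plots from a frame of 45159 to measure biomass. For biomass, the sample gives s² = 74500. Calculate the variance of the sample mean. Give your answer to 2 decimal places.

Under SRS without replacement, Var(ȳ) = (1 − f)·s²/n with f = n/N = 1988/45159 = 0.04402223.
Var(ȳ) = (1 − 0.04402223)·74500/1988 = 0.95597777·37.474849 = 35.825123.

35.83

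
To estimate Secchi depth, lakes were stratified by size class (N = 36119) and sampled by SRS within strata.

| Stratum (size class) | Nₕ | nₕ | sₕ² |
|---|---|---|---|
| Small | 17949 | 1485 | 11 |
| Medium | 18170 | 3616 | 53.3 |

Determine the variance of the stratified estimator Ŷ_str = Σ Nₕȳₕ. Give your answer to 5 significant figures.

Var(Ŷ_str) = Σₕ Nₕ²(1 − fₕ)sₕ²/nₕ.
Small: 17949²·(1 − 1485/17949)·11/1485 = 2.1889803 × 10^6.
Medium: 18170²·(1 − 3616/18170)·53.3/3616 = 3.8979484 × 10^6.
Sum = 6.0869287 × 10^6.

6.0869 × 10^6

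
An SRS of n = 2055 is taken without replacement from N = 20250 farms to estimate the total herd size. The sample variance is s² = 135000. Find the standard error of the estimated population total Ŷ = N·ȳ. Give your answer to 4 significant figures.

Var(Ŷ) = N²·Var(ȳ) = N²·(1 − n/N)·s²/n.
f = 2055/20250 = 0.10148148; Var(ȳ) = 0.89851852·135000/2055 = 59.026764.
Var(Ŷ) = 20250² · 59.026764 = 2.4204662 × 10^10.
SE(Ŷ) = √(2.4204662 × 10^10) = 155600.

155600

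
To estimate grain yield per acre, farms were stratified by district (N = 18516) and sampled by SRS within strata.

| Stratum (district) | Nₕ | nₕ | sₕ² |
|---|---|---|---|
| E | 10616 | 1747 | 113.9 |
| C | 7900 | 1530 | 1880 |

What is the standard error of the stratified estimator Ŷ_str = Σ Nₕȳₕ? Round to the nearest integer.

8245

Var(Ŷ_str) = Σₕ Nₕ²(1 − fₕ)sₕ²/nₕ.
E: 10616²·(1 − 1747/10616)·113.9/1747 = 6.1385583 × 10^6.
C: 7900²·(1 − 1530/7900)·1880/1530 = 6.1834797 × 10^7.
Sum = 6.7973355 × 10^7.
SE = √(6.7973355 × 10^7) = 8245.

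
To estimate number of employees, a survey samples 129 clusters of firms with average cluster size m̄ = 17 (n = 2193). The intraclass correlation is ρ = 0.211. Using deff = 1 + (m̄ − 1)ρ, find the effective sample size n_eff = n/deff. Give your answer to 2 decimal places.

501.14

deff = 1 + (17 − 1)·0.211 = 1 + 3.376 = 4.376.
n_eff = 2193 / 4.376 = 501.14.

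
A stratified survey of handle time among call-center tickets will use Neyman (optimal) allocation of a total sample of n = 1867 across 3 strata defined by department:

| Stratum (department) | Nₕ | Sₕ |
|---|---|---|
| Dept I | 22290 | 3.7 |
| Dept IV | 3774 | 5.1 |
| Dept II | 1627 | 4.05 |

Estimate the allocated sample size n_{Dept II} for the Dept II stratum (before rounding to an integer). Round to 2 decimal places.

113.58

Neyman allocation: nₕ = n·NₕSₕ / Σⱼ NⱼSⱼ.
Σ NⱼSⱼ = 22290·3.7 + 3774·5.1 + 1627·4.05 = 108309.75.
n_{Dept II} = 1867·1627·4.05 / 108309.75 = 113.58.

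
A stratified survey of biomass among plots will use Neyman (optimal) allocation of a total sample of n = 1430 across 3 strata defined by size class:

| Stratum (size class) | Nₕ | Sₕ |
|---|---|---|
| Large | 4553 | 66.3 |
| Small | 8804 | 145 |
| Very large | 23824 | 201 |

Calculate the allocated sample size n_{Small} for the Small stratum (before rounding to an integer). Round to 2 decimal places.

Neyman allocation: nₕ = n·NₕSₕ / Σⱼ NⱼSⱼ.
Σ NⱼSⱼ = 4553·66.3 + 8804·145 + 23824·201 = 6.3670679 × 10^6.
n_{Small} = 1430·8804·145 / (6.3670679 × 10^6) = 286.71.

286.71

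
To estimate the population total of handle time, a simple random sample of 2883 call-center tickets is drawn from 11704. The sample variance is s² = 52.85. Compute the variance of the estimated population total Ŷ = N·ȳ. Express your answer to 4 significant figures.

1.893 × 10^6

Var(Ŷ) = N²·Var(ȳ) = N²·(1 − n/N)·s²/n.
f = 2883/11704 = 0.24632604; Var(ȳ) = 0.75367396·52.85/2883 = 0.013816049.
Var(Ŷ) = 11704² · 0.013816049 = 1.8925724 × 10^6.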